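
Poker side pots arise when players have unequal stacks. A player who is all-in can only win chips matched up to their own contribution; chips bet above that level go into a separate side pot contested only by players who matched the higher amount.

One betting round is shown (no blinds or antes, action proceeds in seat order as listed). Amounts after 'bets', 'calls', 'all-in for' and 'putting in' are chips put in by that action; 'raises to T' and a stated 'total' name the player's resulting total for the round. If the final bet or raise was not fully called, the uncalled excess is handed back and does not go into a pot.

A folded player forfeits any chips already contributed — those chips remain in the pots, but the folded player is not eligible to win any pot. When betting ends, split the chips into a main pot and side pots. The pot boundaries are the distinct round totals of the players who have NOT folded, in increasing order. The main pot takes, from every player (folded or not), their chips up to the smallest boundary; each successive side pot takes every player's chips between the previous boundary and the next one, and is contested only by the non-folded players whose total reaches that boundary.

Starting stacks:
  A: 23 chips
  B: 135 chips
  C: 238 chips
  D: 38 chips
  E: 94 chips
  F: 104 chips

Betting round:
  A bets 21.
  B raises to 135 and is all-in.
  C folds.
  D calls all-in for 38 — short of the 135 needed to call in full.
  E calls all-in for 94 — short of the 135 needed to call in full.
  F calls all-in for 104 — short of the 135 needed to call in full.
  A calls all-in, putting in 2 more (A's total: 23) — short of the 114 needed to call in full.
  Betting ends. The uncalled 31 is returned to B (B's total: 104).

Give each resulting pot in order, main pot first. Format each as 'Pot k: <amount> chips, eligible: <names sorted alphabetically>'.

Contributions (after 31 returned to B): A=23, B=104, D=38, E=94, F=104
Folded: C
Pot levels (distinct totals of non-folded players): 23, 38, 94, 104
Layer 1-23: 23 each from A, B, D, E, F = 23*5 = 115 chips; eligible A, B, D, E, F
Layer 24-38: 15 each from B, D, E, F = 15*4 = 60 chips; eligible B, D, E, F
Layer 39-94: 56 each from B, E, F = 56*3 = 168 chips; eligible B, E, F
Layer 95-104: 10 each from B, F = 10*2 = 20 chips; eligible B, F

Pot 1: 115 chips, eligible: A, B, D, E, F
Pot 2: 60 chips, eligible: B, D, E, F
Pot 3: 168 chips, eligible: B, E, F
Pot 4: 20 chips, eligible: B, F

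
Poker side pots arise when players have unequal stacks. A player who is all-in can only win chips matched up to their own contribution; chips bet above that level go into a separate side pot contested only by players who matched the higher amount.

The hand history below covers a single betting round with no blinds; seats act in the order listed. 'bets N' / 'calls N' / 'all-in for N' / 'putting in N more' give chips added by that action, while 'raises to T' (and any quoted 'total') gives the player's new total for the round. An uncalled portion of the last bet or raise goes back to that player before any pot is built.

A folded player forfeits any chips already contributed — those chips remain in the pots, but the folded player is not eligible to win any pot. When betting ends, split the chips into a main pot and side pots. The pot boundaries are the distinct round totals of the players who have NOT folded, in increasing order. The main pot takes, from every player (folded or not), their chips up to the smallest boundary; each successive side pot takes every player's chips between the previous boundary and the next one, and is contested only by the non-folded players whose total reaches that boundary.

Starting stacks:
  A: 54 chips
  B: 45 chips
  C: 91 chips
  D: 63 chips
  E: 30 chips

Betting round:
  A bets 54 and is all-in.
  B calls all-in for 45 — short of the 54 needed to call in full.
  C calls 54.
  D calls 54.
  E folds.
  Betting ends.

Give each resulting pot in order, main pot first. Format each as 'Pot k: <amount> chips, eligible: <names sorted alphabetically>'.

Contributions: A=54, B=45, C=54, D=54
Folded: E
Pot levels (distinct totals of non-folded players): 45, 54
Layer 1-45: 45 each from A, B, C, D = 45*4 = 180 chips; eligible A, B, C, D
Layer 46-54: 9 each from A, C, D = 9*3 = 27 chips; eligible A, C, D

Pot 1: 180 chips, eligible: A, B, C, D
Pot 2: 27 chips, eligible: A, C, D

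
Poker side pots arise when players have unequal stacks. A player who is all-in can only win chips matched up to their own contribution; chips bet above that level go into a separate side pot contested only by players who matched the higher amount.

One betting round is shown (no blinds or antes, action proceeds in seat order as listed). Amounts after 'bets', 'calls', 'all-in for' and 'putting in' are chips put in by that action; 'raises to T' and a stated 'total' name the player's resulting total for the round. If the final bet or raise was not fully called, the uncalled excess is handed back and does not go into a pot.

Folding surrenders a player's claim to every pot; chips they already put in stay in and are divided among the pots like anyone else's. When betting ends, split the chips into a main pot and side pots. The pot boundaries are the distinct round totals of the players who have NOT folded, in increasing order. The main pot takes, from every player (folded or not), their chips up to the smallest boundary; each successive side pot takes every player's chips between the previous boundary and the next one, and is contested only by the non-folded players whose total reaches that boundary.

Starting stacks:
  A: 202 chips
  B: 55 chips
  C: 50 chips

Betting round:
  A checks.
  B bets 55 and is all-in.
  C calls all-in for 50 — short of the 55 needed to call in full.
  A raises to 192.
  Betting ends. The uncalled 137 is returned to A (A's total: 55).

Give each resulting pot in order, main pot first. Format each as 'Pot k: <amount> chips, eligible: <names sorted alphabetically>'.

Pot 1: 150 chips, eligible: A, B, C
Pot 2: 10 chips, eligible: A, B

Derivation:
Contributions (after 137 returned to A): A=55, B=55, C=50
Pot levels (distinct totals of non-folded players): 50, 55
Layer 1-50: 50 each from A, B, C = 50*3 = 150 chips; eligible A, B, C
Layer 51-55: 5 each from A, B = 5*2 = 10 chips; eligible A, B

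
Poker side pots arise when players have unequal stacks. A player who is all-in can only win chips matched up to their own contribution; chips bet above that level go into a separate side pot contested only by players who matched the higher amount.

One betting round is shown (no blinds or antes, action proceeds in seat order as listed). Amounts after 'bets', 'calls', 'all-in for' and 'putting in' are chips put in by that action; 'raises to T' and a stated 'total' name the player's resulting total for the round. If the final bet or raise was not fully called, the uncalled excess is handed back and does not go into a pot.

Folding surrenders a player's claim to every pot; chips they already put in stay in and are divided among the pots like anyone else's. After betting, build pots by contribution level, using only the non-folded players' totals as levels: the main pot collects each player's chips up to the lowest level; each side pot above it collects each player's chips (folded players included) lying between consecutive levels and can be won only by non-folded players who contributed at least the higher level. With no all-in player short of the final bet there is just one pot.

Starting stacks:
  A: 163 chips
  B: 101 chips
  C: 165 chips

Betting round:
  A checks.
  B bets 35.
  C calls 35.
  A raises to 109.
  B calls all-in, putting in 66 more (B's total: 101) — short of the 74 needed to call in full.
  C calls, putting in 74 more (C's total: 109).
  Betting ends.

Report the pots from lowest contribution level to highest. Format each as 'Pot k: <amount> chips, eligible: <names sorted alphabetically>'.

Contributions: A=109, B=101, C=109
Pot levels (distinct totals of non-folded players): 101, 109
Layer 1-101: 101 each from A, B, C = 101*3 = 303 chips; eligible A, B, C
Layer 102-109: 8 each from A, C = 8*2 = 16 chips; eligible A, C

Pot 1: 303 chips, eligible: A, B, C
Pot 2: 16 chips, eligible: A, C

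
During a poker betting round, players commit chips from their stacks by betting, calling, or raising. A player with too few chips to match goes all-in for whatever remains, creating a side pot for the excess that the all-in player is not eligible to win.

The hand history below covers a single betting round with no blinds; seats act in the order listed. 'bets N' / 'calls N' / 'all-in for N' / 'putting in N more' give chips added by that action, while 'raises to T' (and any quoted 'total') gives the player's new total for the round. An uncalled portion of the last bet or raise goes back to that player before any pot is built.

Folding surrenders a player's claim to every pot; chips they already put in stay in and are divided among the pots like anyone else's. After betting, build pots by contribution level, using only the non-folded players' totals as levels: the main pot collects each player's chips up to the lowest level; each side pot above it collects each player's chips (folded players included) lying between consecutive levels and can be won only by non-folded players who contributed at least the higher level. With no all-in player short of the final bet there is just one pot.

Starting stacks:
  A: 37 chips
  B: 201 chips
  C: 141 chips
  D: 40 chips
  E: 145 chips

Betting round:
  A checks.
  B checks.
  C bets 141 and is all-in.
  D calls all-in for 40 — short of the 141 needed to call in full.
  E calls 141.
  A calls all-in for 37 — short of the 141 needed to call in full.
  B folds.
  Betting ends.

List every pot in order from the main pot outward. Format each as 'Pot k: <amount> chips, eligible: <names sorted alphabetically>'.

Contributions: A=37, C=141, D=40, E=141
Folded: B
Pot levels (distinct totals of non-folded players): 37, 40, 141
Layer 1-37: 37 each from A, C, D, E = 37*4 = 148 chips; eligible A, C, D, E
Layer 38-40: 3 each from C, D, E = 3*3 = 9 chips; eligible C, D, E
Layer 41-141: 101 each from C, E = 101*2 = 202 chips; eligible C, E

Pot 1: 148 chips, eligible: A, C, D, E
Pot 2: 9 chips, eligible: C, D, E
Pot 3: 202 chips, eligible: C, E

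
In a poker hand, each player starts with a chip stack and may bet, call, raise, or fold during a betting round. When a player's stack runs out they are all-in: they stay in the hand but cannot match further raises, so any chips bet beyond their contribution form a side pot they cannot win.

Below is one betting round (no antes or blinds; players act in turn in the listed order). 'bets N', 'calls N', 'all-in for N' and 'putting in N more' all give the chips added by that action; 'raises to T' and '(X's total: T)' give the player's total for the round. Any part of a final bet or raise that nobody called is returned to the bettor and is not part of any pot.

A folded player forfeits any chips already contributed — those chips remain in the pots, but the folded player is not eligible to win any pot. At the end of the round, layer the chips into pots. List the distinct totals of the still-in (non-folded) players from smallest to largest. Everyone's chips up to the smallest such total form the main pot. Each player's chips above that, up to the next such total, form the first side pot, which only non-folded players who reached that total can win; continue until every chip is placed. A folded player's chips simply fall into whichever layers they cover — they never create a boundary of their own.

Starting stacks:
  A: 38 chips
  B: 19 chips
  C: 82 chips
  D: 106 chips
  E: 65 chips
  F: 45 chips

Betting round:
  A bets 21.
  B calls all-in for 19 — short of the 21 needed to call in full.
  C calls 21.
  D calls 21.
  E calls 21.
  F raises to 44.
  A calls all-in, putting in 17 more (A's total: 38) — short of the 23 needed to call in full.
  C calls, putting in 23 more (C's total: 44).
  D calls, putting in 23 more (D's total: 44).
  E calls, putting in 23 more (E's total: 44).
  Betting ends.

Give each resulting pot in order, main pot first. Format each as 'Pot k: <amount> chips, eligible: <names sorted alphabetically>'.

Pot 1: 114 chips, eligible: A, B, C, D, E, F
Pot 2: 95 chips, eligible: A, C, D, E, F
Pot 3: 24 chips, eligible: C, D, E, F

Derivation:
Contributions: A=38, B=19, C=44, D=44, E=44, F=44
Pot levels (distinct totals of non-folded players): 19, 38, 44
Layer 1-19: 19 each from A, B, C, D, E, F = 19*6 = 114 chips; eligible A, B, C, D, E, F
Layer 20-38: 19 each from A, C, D, E, F = 19*5 = 95 chips; eligible A, C, D, E, F
Layer 39-44: 6 each from C, D, E, F = 6*4 = 24 chips; eligible C, D, E, F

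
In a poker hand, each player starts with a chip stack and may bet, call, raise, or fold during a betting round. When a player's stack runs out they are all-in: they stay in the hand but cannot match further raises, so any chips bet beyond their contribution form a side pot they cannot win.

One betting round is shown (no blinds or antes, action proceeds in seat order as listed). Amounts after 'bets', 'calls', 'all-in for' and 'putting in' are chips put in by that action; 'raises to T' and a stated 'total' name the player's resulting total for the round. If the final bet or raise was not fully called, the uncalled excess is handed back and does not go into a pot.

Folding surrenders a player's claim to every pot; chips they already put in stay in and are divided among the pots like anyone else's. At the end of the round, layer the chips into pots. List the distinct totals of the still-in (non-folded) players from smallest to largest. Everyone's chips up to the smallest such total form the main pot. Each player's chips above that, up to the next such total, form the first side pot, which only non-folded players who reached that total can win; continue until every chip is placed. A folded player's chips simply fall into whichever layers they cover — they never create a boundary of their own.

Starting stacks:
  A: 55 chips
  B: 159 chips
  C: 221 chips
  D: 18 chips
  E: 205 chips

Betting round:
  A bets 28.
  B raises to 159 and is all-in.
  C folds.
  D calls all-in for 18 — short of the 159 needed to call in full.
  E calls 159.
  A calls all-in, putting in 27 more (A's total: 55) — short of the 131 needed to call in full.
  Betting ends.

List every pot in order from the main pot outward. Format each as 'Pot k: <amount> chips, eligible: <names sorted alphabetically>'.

Pot 1: 72 chips, eligible: A, B, D, E
Pot 2: 111 chips, eligible: A, B, E
Pot 3: 208 chips, eligible: B, E

Derivation:
Contributions: A=55, B=159, D=18, E=159
Folded: C
Pot levels (distinct totals of non-folded players): 18, 55, 159
Layer 1-18: 18 each from A, B, D, E = 18*4 = 72 chips; eligible A, B, D, E
Layer 19-55: 37 each from A, B, E = 37*3 = 111 chips; eligible A, B, E
Layer 56-159: 104 each from B, E = 104*2 = 208 chips; eligible B, E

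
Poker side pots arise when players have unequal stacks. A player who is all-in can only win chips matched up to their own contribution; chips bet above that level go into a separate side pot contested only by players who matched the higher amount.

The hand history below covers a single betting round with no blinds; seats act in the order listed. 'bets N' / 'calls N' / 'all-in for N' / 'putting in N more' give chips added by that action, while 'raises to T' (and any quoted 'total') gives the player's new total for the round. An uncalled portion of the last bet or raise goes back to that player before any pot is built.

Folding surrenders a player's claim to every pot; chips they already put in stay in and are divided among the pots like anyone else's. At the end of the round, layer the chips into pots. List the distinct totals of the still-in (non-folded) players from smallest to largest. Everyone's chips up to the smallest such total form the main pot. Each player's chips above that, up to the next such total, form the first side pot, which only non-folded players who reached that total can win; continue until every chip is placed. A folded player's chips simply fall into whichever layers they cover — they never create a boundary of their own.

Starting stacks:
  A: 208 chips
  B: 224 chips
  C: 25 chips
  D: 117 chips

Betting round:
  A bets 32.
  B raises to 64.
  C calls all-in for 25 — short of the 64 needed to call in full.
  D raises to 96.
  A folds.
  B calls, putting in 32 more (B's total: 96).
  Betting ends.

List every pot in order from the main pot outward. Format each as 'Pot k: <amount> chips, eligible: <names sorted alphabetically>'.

Pot 1: 100 chips, eligible: B, C, D
Pot 2: 149 chips, eligible: B, D

Derivation:
Contributions: A=32, B=96, C=25, D=96
Folded: A
Pot levels (distinct totals of non-folded players): 25, 96
Layer 1-25: 25 each from A, B, C, D = 25*4 = 100 chips; eligible B, C, D
Layer 26-96: A 7 + B 71 + D 71 = 149 chips; eligible B, D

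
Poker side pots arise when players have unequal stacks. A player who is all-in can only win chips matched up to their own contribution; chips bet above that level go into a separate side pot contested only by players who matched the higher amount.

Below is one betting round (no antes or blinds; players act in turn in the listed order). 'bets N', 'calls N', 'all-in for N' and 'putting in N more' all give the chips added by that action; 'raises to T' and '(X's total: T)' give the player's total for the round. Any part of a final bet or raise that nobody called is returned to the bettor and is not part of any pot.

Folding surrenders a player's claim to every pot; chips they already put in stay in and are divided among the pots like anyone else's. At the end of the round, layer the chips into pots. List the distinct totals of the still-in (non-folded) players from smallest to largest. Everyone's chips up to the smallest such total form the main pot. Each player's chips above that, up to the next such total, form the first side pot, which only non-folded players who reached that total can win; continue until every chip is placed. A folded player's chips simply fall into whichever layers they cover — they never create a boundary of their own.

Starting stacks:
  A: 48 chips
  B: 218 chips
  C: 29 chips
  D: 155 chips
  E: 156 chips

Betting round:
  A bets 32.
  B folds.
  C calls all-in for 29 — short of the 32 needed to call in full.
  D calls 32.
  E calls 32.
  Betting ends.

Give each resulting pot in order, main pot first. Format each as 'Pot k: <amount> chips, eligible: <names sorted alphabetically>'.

Pot 1: 116 chips, eligible: A, C, D, E
Pot 2: 9 chips, eligible: A, D, E

Derivation:
Contributions: A=32, C=29, D=32, E=32
Folded: B
Pot levels (distinct totals of non-folded players): 29, 32
Layer 1-29: 29 each from A, C, D, E = 29*4 = 116 chips; eligible A, C, D, E
Layer 30-32: 3 each from A, D, E = 3*3 = 9 chips; eligible A, D, E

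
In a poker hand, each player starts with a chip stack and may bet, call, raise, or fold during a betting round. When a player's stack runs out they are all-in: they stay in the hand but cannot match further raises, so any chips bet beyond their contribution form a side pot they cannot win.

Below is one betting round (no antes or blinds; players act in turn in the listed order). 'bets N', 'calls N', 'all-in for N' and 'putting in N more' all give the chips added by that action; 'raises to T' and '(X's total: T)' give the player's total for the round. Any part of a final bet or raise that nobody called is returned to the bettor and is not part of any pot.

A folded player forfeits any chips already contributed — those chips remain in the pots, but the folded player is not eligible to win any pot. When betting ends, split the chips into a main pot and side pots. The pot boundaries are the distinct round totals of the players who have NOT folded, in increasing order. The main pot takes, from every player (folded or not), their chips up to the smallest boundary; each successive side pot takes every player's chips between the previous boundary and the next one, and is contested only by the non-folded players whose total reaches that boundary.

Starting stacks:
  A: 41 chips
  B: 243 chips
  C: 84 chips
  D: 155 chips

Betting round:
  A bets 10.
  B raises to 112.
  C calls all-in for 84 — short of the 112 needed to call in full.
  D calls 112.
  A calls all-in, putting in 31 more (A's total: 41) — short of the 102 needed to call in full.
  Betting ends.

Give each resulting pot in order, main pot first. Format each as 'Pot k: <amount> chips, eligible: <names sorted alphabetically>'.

Pot 1: 164 chips, eligible: A, B, C, D
Pot 2: 129 chips, eligible: B, C, D
Pot 3: 56 chips, eligible: B, D

Derivation:
Contributions: A=41, B=112, C=84, D=112
Pot levels (distinct totals of non-folded players): 41, 84, 112
Layer 1-41: 41 each from A, B, C, D = 41*4 = 164 chips; eligible A, B, C, D
Layer 42-84: 43 each from B, C, D = 43*3 = 129 chips; eligible B, C, D
Layer 85-112: 28 each from B, D = 28*2 = 56 chips; eligible B, D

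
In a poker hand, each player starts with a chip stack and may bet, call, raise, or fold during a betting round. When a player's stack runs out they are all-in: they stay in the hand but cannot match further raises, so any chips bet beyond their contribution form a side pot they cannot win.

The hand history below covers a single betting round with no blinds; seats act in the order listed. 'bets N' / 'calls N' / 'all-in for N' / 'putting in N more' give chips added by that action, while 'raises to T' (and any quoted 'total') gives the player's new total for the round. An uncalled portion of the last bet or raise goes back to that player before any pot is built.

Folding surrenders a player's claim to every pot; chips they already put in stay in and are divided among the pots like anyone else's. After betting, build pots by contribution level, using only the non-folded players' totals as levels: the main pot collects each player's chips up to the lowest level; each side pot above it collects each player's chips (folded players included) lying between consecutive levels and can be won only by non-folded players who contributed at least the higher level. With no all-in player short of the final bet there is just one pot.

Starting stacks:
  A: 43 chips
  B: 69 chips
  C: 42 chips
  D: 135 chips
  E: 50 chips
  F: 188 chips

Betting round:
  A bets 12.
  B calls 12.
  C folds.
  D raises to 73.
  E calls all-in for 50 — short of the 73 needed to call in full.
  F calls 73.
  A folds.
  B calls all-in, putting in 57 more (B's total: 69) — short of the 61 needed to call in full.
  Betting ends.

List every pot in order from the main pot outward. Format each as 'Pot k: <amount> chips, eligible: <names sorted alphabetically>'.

Pot 1: 212 chips, eligible: B, D, E, F
Pot 2: 57 chips, eligible: B, D, F
Pot 3: 8 chips, eligible: D, F

Derivation:
Contributions: A=12, B=69, D=73, E=50, F=73
Folded: A, C
Pot levels (distinct totals of non-folded players): 50, 69, 73
Layer 1-50: A 12 + B 50 + D 50 + E 50 + F 50 = 212 chips; eligible B, D, E, F
Layer 51-69: 19 each from B, D, F = 19*3 = 57 chips; eligible B, D, F
Layer 70-73: 4 each from D, F = 4*2 = 8 chips; eligible D, F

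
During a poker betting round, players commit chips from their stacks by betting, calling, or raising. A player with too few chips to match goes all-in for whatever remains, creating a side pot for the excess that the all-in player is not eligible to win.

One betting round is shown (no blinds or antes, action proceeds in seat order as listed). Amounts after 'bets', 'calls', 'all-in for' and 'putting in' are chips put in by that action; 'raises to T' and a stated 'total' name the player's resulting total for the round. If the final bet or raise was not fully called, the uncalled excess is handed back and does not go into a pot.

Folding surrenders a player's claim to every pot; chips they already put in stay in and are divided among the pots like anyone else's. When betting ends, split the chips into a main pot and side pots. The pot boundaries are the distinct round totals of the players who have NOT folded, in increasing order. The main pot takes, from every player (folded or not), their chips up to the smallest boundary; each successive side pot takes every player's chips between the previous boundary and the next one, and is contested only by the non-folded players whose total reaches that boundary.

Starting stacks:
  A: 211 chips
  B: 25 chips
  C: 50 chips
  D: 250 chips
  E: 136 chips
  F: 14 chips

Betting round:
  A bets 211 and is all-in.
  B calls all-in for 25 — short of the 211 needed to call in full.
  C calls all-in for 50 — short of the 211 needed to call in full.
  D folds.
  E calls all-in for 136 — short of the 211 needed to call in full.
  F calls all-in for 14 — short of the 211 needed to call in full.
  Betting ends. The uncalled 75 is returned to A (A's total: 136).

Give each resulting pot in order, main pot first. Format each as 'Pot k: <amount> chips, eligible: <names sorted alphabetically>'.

Pot 1: 70 chips, eligible: A, B, C, E, F
Pot 2: 44 chips, eligible: A, B, C, E
Pot 3: 75 chips, eligible: A, C, E
Pot 4: 172 chips, eligible: A, E

Derivation:
Contributions (after 75 returned to A): A=136, B=25, C=50, E=136, F=14
Folded: D
Pot levels (distinct totals of non-folded players): 14, 25, 50, 136
Layer 1-14: 14 each from A, B, C, E, F = 14*5 = 70 chips; eligible A, B, C, E, F
Layer 15-25: 11 each from A, B, C, E = 11*4 = 44 chips; eligible A, B, C, E
Layer 26-50: 25 each from A, C, E = 25*3 = 75 chips; eligible A, C, E
Layer 51-136: 86 each from A, E = 86*2 = 172 chips; eligible A, E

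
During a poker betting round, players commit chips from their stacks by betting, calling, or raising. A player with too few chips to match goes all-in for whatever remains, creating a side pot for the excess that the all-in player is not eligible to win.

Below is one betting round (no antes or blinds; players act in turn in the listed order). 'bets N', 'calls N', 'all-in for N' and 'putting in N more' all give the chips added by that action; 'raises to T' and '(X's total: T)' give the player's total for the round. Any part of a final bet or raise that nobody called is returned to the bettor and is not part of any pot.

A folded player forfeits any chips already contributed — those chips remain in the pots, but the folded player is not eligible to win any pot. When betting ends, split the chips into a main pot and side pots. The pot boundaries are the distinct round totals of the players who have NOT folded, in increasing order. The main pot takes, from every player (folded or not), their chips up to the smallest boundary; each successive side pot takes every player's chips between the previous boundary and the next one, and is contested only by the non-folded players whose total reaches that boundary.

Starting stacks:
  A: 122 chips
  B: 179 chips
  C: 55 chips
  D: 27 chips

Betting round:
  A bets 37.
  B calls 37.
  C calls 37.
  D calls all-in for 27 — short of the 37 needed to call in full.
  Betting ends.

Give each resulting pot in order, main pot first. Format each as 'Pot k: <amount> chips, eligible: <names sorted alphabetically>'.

Contributions: A=37, B=37, C=37, D=27
Pot levels (distinct totals of non-folded players): 27, 37
Layer 1-27: 27 each from A, B, C, D = 27*4 = 108 chips; eligible A, B, C, D
Layer 28-37: 10 each from A, B, C = 10*3 = 30 chips; eligible A, B, C

Pot 1: 108 chips, eligible: A, B, C, D
Pot 2: 30 chips, eligible: A, B, C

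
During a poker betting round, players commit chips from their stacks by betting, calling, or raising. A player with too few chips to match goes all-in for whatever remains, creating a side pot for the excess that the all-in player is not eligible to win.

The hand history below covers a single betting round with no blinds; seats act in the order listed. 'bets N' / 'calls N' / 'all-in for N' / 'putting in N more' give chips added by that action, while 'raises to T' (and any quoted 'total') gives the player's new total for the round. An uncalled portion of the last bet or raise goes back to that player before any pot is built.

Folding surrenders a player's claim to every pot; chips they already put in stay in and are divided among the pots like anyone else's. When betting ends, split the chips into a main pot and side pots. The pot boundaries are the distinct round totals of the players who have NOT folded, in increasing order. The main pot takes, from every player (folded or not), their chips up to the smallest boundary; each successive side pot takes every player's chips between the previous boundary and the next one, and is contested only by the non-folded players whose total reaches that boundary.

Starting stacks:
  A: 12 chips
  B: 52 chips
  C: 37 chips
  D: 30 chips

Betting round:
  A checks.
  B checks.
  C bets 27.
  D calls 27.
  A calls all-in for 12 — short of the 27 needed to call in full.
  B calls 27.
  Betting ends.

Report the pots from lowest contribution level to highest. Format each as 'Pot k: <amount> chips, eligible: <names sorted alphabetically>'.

Contributions: A=12, B=27, C=27, D=27
Pot levels (distinct totals of non-folded players): 12, 27
Layer 1-12: 12 each from A, B, C, D = 12*4 = 48 chips; eligible A, B, C, D
Layer 13-27: 15 each from B, C, D = 15*3 = 45 chips; eligible B, C, D

Pot 1: 48 chips, eligible: A, B, C, D
Pot 2: 45 chips, eligible: B, C, D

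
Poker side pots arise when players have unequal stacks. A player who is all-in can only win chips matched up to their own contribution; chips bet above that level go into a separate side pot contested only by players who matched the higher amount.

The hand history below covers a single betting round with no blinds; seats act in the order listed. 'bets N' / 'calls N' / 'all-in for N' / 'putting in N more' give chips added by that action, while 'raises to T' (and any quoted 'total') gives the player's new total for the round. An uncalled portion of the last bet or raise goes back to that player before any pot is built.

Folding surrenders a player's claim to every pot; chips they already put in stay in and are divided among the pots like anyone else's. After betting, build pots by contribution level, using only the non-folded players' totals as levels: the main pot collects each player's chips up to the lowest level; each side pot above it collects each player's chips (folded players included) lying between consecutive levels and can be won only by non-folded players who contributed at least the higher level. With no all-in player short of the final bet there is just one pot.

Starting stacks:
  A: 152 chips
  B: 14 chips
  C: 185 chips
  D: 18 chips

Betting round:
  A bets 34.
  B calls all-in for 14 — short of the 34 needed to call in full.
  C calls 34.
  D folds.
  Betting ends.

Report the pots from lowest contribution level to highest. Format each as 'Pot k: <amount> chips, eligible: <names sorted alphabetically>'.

Contributions: A=34, B=14, C=34
Folded: D
Pot levels (distinct totals of non-folded players): 14, 34
Layer 1-14: 14 each from A, B, C = 14*3 = 42 chips; eligible A, B, C
Layer 15-34: 20 each from A, C = 20*2 = 40 chips; eligible A, C

Pot 1: 42 chips, eligible: A, B, C
Pot 2: 40 chips, eligible: A, C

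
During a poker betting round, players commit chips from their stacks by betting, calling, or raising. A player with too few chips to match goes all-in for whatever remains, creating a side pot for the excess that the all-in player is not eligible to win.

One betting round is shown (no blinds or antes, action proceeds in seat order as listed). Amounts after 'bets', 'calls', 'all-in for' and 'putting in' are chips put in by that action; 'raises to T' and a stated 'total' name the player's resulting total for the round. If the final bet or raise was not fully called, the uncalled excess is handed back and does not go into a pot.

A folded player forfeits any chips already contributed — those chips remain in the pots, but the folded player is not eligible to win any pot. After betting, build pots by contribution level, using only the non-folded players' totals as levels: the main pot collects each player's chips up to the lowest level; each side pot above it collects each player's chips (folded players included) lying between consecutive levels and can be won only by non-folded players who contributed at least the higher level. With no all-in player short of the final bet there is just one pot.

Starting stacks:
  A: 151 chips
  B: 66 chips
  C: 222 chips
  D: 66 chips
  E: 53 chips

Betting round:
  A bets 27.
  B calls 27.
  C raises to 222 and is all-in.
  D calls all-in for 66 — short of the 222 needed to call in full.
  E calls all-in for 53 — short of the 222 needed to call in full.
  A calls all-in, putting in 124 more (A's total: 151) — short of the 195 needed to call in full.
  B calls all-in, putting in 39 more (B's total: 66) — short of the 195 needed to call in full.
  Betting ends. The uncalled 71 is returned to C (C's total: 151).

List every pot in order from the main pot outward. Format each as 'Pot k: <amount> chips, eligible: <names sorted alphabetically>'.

Pot 1: 265 chips, eligible: A, B, C, D, E
Pot 2: 52 chips, eligible: A, B, C, D
Pot 3: 170 chips, eligible: A, C

Derivation:
Contributions (after 71 returned to C): A=151, B=66, C=151, D=66, E=53
Pot levels (distinct totals of non-folded players): 53, 66, 151
Layer 1-53: 53 each from A, B, C, D, E = 53*5 = 265 chips; eligible A, B, C, D, E
Layer 54-66: 13 each from A, B, C, D = 13*4 = 52 chips; eligible A, B, C, D
Layer 67-151: 85 each from A, C = 85*2 = 170 chips; eligible A, C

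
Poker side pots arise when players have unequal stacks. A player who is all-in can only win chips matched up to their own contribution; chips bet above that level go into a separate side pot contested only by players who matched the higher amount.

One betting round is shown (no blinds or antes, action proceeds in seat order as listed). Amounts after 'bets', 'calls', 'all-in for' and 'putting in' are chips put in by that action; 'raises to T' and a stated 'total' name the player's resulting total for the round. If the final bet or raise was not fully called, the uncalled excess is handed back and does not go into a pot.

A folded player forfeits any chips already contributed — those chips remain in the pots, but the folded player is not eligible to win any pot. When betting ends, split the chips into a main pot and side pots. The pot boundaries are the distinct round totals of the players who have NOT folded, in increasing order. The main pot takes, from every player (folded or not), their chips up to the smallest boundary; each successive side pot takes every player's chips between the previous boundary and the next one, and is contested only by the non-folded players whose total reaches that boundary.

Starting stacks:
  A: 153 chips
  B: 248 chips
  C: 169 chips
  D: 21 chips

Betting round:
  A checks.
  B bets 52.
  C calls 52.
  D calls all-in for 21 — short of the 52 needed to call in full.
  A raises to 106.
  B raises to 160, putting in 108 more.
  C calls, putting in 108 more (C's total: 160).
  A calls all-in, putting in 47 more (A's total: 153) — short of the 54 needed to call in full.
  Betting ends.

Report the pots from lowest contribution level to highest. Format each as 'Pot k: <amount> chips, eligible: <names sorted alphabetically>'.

Pot 1: 84 chips, eligible: A, B, C, D
Pot 2: 396 chips, eligible: A, B, C
Pot 3: 14 chips, eligible: B, C

Derivation:
Contributions: A=153, B=160, C=160, D=21
Pot levels (distinct totals of non-folded players): 21, 153, 160
Layer 1-21: 21 each from A, B, C, D = 21*4 = 84 chips; eligible A, B, C, D
Layer 22-153: 132 each from A, B, C = 132*3 = 396 chips; eligible A, B, C
Layer 154-160: 7 each from B, C = 7*2 = 14 chips; eligible B, C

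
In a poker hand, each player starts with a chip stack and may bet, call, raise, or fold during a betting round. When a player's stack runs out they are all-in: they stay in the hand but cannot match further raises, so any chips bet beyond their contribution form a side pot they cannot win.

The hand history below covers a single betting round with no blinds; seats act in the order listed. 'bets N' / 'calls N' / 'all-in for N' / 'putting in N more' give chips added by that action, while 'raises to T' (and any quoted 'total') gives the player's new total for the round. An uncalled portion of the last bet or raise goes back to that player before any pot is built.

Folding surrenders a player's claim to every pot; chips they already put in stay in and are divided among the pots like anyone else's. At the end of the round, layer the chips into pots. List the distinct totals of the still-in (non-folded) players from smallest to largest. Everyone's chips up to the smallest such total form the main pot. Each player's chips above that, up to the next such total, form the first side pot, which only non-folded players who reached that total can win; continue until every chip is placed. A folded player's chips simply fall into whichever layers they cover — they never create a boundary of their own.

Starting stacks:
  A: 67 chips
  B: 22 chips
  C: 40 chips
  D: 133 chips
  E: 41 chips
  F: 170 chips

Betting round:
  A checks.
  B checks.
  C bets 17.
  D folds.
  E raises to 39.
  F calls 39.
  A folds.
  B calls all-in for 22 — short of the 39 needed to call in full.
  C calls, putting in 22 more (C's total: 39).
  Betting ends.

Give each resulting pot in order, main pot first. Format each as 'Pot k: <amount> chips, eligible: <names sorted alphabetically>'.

Pot 1: 88 chips, eligible: B, C, E, F
Pot 2: 51 chips, eligible: C, E, F

Derivation:
Contributions: B=22, C=39, E=39, F=39
Folded: A, D
Pot levels (distinct totals of non-folded players): 22, 39
Layer 1-22: 22 each from B, C, E, F = 22*4 = 88 chips; eligible B, C, E, F
Layer 23-39: 17 each from C, E, F = 17*3 = 51 chips; eligible C, E, F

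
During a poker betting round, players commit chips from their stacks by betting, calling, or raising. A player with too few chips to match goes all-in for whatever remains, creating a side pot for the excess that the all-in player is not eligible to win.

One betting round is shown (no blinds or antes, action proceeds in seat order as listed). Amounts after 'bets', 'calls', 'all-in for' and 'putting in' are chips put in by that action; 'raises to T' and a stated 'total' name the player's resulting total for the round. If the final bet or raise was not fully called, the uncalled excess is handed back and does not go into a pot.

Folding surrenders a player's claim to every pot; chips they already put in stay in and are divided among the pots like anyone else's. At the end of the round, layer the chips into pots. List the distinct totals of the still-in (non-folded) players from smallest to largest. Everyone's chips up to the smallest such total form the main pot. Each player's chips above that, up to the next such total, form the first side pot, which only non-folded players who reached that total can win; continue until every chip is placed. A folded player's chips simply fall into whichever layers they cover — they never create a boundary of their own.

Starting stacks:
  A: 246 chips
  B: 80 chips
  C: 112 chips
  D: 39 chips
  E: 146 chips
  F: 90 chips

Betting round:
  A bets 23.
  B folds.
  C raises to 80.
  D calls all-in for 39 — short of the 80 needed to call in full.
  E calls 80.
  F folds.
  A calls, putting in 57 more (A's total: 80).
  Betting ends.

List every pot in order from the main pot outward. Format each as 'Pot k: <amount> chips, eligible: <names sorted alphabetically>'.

Contributions: A=80, C=80, D=39, E=80
Folded: B, F
Pot levels (distinct totals of non-folded players): 39, 80
Layer 1-39: 39 each from A, C, D, E = 39*4 = 156 chips; eligible A, C, D, E
Layer 40-80: 41 each from A, C, E = 41*3 = 123 chips; eligible A, C, E

Pot 1: 156 chips, eligible: A, C, D, E
Pot 2: 123 chips, eligible: A, C, E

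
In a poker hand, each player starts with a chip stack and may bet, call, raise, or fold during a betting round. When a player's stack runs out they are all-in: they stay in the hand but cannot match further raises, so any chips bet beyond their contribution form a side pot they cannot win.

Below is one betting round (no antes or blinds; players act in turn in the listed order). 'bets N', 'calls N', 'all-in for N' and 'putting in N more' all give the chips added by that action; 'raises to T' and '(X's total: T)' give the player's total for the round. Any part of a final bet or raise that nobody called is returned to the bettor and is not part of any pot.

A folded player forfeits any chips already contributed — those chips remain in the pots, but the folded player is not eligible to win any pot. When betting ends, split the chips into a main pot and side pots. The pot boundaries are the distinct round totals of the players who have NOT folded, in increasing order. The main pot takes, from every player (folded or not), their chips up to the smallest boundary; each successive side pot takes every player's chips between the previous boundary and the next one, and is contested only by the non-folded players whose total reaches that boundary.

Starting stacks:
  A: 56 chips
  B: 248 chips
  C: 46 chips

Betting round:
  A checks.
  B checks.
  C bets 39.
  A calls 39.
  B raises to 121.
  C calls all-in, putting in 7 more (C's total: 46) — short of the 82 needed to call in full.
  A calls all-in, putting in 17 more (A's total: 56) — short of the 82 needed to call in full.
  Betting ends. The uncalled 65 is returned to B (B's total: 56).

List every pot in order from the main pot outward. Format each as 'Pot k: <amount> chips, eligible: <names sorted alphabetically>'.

Contributions (after 65 returned to B): A=56, B=56, C=46
Pot levels (distinct totals of non-folded players): 46, 56
Layer 1-46: 46 each from A, B, C = 46*3 = 138 chips; eligible A, B, C
Layer 47-56: 10 each from A, B = 10*2 = 20 chips; eligible A, B

Pot 1: 138 chips, eligible: A, B, C
Pot 2: 20 chips, eligible: A, B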